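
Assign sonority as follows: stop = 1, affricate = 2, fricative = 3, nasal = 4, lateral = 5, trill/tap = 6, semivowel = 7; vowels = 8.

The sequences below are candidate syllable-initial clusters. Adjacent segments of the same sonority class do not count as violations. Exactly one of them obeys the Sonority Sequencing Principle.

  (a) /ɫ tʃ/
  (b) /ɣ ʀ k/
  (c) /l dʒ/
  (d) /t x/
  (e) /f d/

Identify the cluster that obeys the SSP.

d

(a) /ɫ tʃ/: profile 5-2 — violates.
(b) /ɣ ʀ k/: profile 3-6-1 — violates.
(c) /l dʒ/: profile 5-2 — violates.
(d) /t x/: profile 1-3 — obeys.
(e) /f d/: profile 3-1 — violates.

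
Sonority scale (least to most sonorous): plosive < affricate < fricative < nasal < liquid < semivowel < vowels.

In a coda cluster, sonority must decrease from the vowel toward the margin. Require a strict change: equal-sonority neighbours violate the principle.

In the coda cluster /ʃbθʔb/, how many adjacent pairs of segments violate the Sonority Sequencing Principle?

2

/ʃ/ is a fricative (sonority 3).
/b/ is a plosive (sonority 1).
/θ/ is a fricative (sonority 3).
/ʔ/ is a plosive (sonority 1).
/b/ is a plosive (sonority 1).
/ʃ/→/b/: 3→1 (falls) — ok.
/b/→/θ/: 1→3 (does not fall) — violation.
/θ/→/ʔ/: 3→1 (falls) — ok.
/ʔ/→/b/: 1→1 (plateau) — violation.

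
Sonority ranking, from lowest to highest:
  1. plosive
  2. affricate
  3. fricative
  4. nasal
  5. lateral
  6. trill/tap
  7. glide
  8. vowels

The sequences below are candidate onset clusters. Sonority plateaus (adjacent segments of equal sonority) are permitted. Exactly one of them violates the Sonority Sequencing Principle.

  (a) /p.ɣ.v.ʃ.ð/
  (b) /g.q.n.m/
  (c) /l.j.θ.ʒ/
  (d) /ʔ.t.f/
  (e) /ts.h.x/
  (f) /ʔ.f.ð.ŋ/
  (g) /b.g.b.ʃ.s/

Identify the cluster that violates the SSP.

c

(a) /p.ɣ.v.ʃ.ð/: profile 1-3-3-3-3 — obeys.
(b) /g.q.n.m/: profile 1-1-4-4 — obeys.
(c) /l.j.θ.ʒ/: profile 5-7-3-3 — violates.
(d) /ʔ.t.f/: profile 1-1-3 — obeys.
(e) /ts.h.x/: profile 2-3-3 — obeys.
(f) /ʔ.f.ð.ŋ/: profile 1-3-3-4 — obeys.
(g) /b.g.b.ʃ.s/: profile 1-1-1-3-3 — obeys.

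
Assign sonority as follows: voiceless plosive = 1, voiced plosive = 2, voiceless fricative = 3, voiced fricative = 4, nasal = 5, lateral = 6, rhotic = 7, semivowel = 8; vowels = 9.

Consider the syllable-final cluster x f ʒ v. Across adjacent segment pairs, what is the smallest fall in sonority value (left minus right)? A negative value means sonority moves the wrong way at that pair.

-1

/x/ — voiceless fricative, sonority 3.
/f/ — voiceless fricative, sonority 3.
/ʒ/ — voiced fricative, sonority 4.
/v/ — voiced fricative, sonority 4.
/x/→/f/: change +0.
/f/→/ʒ/: change -1.
/ʒ/→/v/: change +0.
Minimum = -1.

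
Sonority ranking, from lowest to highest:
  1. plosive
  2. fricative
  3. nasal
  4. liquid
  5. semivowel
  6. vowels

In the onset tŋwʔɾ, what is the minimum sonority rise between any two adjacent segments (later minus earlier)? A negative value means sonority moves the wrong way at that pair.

-4

/t/ is a plosive (sonority 1).
/ŋ/ is a nasal (sonority 3).
/w/ is a semivowel (sonority 5).
/ʔ/ is a plosive (sonority 1).
/ɾ/ is a liquid (sonority 4).
/t/→/ŋ/: change +2.
/ŋ/→/w/: change +2.
/w/→/ʔ/: change -4.
/ʔ/→/ɾ/: change +3.
Minimum = -4.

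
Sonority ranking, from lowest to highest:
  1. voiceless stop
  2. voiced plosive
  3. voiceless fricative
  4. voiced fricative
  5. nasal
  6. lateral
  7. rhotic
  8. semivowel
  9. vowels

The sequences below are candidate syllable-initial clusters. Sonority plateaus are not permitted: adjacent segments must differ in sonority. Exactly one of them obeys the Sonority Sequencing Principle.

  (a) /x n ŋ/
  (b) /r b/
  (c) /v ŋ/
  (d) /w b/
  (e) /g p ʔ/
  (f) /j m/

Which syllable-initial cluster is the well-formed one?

(a) /x n ŋ/: profile 3-5-5 — violates.
(b) /r b/: profile 7-2 — violates.
(c) /v ŋ/: profile 4-5 — obeys.
(d) /w b/: profile 8-2 — violates.
(e) /g p ʔ/: profile 2-1-1 — violates.
(f) /j m/: profile 8-5 — violates.

c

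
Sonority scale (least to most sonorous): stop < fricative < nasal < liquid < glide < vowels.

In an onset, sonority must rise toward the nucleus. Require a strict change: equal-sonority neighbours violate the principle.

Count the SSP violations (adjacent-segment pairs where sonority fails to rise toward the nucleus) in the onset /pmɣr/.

/p/ — stop, sonority 1.
/m/ — nasal, sonority 3.
/ɣ/ — fricative, sonority 2.
/r/ — liquid, sonority 4.
/p/→/m/: 1→3 (rises) — ok.
/m/→/ɣ/: 3→2 (does not rise) — violation.
/ɣ/→/r/: 2→4 (rises) — ok.

1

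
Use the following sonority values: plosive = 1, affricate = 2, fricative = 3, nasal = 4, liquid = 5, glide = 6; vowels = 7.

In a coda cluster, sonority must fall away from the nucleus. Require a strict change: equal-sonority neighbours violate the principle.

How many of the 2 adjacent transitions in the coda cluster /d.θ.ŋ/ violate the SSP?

/d/ — plosive, sonority 1.
/θ/ — fricative, sonority 3.
/ŋ/ — nasal, sonority 4.
/d/→/θ/: 1→3 (does not fall) — violation.
/θ/→/ŋ/: 3→4 (does not fall) — violation.

2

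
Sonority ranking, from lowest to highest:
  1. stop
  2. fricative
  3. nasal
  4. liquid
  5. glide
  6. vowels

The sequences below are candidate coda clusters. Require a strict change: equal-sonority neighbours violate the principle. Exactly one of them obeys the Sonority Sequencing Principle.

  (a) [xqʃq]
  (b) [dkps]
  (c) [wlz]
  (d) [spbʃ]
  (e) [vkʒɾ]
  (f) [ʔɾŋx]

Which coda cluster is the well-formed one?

c

(a) sonority 2-1-2-1: ill-formed.
(b) sonority 1-1-1-2: ill-formed.
(c) sonority 5-4-2: well-formed.
(d) sonority 2-1-1-2: ill-formed.
(e) sonority 2-1-2-4: ill-formed.
(f) sonority 1-4-3-2: ill-formed.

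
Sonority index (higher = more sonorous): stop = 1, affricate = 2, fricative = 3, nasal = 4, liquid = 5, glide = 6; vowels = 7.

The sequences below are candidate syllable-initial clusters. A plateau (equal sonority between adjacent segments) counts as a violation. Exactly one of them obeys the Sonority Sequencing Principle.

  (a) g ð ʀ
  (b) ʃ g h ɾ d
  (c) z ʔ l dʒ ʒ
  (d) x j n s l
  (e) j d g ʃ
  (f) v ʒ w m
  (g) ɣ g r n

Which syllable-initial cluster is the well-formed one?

a

(a) g ð ʀ: profile 1-3-5 — obeys.
(b) ʃ g h ɾ d: profile 3-1-3-5-1 — violates.
(c) z ʔ l dʒ ʒ: profile 3-1-5-2-3 — violates.
(d) x j n s l: profile 3-6-4-3-5 — violates.
(e) j d g ʃ: profile 6-1-1-3 — violates.
(f) v ʒ w m: profile 3-3-6-4 — violates.
(g) ɣ g r n: profile 3-1-5-4 — violates.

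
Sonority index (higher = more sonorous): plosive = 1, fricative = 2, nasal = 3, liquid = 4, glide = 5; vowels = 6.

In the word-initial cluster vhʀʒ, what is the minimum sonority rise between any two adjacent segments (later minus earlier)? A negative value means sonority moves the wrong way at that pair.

-2

/v/ is a fricative (sonority 2).
/h/ is a fricative (sonority 2).
/ʀ/ is a liquid (sonority 4).
/ʒ/ is a fricative (sonority 2).
/v/→/h/: change +0.
/h/→/ʀ/: change +2.
/ʀ/→/ʒ/: change -2.
Minimum = -2.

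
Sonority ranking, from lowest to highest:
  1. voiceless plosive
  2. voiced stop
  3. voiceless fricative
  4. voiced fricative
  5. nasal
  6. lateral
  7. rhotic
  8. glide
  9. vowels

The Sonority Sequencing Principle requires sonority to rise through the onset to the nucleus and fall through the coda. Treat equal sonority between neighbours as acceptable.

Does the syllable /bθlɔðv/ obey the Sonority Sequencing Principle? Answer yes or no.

yes

Onset: /b/ is a voiced stop (sonority 2), /θ/ is a voiceless fricative (sonority 3), /l/ is a lateral (sonority 6); then the nucleus /ɔ/ (sonority 9).
Onset profile 2-3-6-9 — rises to the nucleus.
Coda: /ð/ is a voiced fricative (sonority 4), /v/ is a voiced fricative (sonority 4).
Coda profile 9-4-4 — falls from the nucleus.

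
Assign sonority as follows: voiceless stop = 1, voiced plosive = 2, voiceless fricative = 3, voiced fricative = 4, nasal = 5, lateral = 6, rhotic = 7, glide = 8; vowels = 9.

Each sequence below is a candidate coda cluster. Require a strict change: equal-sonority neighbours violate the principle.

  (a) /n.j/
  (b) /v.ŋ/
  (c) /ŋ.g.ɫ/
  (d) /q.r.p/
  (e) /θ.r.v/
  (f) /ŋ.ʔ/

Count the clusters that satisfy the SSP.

(a) /n.j/: profile 5-8 — violates.
(b) /v.ŋ/: profile 4-5 — violates.
(c) /ŋ.g.ɫ/: profile 5-2-6 — violates.
(d) /q.r.p/: profile 1-7-1 — violates.
(e) /θ.r.v/: profile 3-7-4 — violates.
(f) /ŋ.ʔ/: profile 5-1 — obeys.

1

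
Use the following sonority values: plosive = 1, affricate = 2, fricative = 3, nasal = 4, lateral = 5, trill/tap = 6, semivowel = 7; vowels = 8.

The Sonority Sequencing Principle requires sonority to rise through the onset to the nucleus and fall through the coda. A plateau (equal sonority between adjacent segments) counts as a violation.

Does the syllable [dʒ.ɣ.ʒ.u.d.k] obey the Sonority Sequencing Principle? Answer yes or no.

Onset: /dʒ/ is an affricate (sonority 2), /ɣ/ is a fricative (sonority 3), /ʒ/ is a fricative (sonority 3); then the nucleus /u/ (sonority 8).
Onset profile 2-3-3-8 — does not strictly rise throughout.
Coda: /d/ is a plosive (sonority 1), /k/ is a plosive (sonority 1).
Coda profile 8-1-1 — does not strictly fall throughout.

no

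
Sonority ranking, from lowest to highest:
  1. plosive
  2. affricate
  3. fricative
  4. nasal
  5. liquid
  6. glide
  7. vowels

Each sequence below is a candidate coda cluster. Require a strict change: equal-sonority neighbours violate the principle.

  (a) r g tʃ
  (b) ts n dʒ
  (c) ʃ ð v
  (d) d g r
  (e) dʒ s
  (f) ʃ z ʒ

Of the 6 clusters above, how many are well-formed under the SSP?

0

(a) r g tʃ: profile 5-1-2 — violates.
(b) ts n dʒ: profile 2-4-2 — violates.
(c) ʃ ð v: profile 3-3-3 — violates.
(d) d g r: profile 1-1-5 — violates.
(e) dʒ s: profile 2-3 — violates.
(f) ʃ z ʒ: profile 3-3-3 — violates.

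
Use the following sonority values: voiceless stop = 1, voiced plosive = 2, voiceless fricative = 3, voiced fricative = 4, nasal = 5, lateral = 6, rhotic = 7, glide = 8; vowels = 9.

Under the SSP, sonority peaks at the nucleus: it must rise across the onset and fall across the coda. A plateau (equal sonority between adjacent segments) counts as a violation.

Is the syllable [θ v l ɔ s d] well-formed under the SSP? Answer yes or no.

Onset: /θ/ is a voiceless fricative (sonority 3), /v/ is a voiced fricative (sonority 4), /l/ is a lateral (sonority 6); then the nucleus /ɔ/ (sonority 9).
Onset profile 3-4-6-9 — rises to the nucleus.
Coda: /s/ is a voiceless fricative (sonority 3), /d/ is a voiced plosive (sonority 2).
Coda profile 9-3-2 — falls from the nucleus.

yes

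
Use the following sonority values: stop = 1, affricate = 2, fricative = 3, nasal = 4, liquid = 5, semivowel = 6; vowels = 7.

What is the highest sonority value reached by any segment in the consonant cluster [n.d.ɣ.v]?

/n/ is a nasal (sonority 4).
/d/ is a stop (sonority 1).
/ɣ/ is a fricative (sonority 3).
/v/ is a fricative (sonority 3).
The maximum is 4.

4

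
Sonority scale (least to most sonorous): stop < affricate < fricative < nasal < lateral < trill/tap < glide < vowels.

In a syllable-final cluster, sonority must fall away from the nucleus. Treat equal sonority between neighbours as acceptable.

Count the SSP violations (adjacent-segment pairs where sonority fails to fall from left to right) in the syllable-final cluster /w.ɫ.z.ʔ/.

/w/: glide = 7.
/ɫ/: lateral = 5.
/z/: fricative = 3.
/ʔ/: stop = 1.
/w/→/ɫ/: 7→5 (falls) — ok.
/ɫ/→/z/: 5→3 (falls) — ok.
/z/→/ʔ/: 3→1 (falls) — ok.

0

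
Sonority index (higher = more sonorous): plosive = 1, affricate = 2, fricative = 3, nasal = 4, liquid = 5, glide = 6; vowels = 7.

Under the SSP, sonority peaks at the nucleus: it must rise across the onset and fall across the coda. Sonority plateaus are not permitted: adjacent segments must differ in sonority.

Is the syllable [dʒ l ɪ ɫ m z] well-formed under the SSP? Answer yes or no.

yes

Onset: /dʒ/ is an affricate (sonority 2), /l/ is a liquid (sonority 5); then the nucleus /ɪ/ (sonority 7).
Onset profile 2-5-7 — rises to the nucleus.
Coda: /ɫ/ is a liquid (sonority 5), /m/ is a nasal (sonority 4), /z/ is a fricative (sonority 3).
Coda profile 7-5-4-3 — falls from the nucleus.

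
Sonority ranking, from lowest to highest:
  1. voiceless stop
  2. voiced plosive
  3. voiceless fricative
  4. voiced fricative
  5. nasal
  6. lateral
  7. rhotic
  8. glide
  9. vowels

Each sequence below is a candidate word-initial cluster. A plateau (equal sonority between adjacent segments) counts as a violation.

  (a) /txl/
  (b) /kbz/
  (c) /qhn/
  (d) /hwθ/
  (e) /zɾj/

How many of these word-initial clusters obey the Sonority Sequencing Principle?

4

(a) 1-3-6 → obeys
(b) 1-2-4 → obeys
(c) 1-3-5 → obeys
(d) 3-8-3 → violates
(e) 4-7-8 → obeys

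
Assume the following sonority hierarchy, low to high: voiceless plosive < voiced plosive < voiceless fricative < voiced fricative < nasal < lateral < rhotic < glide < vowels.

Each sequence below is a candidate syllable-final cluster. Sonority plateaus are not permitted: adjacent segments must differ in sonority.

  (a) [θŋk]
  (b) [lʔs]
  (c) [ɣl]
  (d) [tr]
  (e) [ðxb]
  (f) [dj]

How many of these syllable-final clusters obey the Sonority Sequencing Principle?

1

(a) [θŋk]: profile 3-5-1 — violates.
(b) [lʔs]: profile 6-1-3 — violates.
(c) [ɣl]: profile 4-6 — violates.
(d) [tr]: profile 1-7 — violates.
(e) [ðxb]: profile 4-3-2 — obeys.
(f) [dj]: profile 2-8 — violates.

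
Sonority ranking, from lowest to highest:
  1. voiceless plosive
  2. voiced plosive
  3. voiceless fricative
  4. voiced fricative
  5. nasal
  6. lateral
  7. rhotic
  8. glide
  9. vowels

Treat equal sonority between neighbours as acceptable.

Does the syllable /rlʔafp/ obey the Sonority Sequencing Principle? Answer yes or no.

no

Onset: /r/ is a rhotic (sonority 7), /l/ is a lateral (sonority 6), /ʔ/ is a voiceless plosive (sonority 1); then the nucleus /a/ (sonority 9).
Onset profile 7-6-1-9 — does not rise throughout.
Coda: /f/ is a voiceless fricative (sonority 3), /p/ is a voiceless plosive (sonority 1).
Coda profile 9-3-1 — falls from the nucleus.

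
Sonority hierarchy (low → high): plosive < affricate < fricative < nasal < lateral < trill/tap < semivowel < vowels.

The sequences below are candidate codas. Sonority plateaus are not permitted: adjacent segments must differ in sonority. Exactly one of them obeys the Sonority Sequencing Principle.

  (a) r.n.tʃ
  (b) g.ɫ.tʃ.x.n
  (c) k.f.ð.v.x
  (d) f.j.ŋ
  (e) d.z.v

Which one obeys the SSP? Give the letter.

a

(a) 6-4-2 → obeys
(b) 1-5-2-3-4 → violates
(c) 1-3-3-3-3 → violates
(d) 3-7-4 → violates
(e) 1-3-3 → violates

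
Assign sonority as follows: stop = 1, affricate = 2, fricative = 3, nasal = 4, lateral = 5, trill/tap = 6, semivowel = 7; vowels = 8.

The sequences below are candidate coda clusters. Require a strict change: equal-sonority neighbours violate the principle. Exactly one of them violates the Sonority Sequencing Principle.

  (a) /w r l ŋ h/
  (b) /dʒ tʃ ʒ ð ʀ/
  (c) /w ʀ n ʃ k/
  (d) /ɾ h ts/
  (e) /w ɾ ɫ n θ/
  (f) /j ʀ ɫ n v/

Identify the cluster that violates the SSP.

b

(a) /w r l ŋ h/: profile 7-6-5-4-3 — obeys.
(b) /dʒ tʃ ʒ ð ʀ/: profile 2-2-3-3-6 — violates.
(c) /w ʀ n ʃ k/: profile 7-6-4-3-1 — obeys.
(d) /ɾ h ts/: profile 6-3-2 — obeys.
(e) /w ɾ ɫ n θ/: profile 7-6-5-4-3 — obeys.
(f) /j ʀ ɫ n v/: profile 7-6-5-4-3 — obeys.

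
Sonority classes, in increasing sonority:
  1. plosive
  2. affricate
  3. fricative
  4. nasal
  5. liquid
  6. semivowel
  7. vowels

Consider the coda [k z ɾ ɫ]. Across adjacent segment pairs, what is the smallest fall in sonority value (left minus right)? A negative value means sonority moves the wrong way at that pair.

/k/ is a plosive (sonority 1).
/z/ is a fricative (sonority 3).
/ɾ/ is a liquid (sonority 5).
/ɫ/ is a liquid (sonority 5).
/k/→/z/: change -2.
/z/→/ɾ/: change -2.
/ɾ/→/ɫ/: change +0.
Minimum = -2.

-2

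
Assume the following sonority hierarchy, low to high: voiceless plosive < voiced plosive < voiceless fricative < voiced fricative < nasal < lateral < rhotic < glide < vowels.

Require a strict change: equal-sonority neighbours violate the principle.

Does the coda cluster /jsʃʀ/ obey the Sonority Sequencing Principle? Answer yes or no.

/j/: glide = 8.
/s/: voiceless fricative = 3.
/ʃ/: voiceless fricative = 3.
/ʀ/: rhotic = 7.
The profile is 8-3-3-7. Between /s/ (3) and /ʃ/ (3) sonority does not fall, so the cluster violates the SSP.

no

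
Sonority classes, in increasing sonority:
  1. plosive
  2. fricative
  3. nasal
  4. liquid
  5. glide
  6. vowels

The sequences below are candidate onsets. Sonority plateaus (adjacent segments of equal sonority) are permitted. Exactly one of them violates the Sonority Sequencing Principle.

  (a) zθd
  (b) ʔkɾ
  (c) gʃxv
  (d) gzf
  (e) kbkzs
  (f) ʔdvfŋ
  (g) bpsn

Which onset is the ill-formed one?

(a) zθd: profile 2-2-1 — violates.
(b) ʔkɾ: profile 1-1-4 — obeys.
(c) gʃxv: profile 1-2-2-2 — obeys.
(d) gzf: profile 1-2-2 — obeys.
(e) kbkzs: profile 1-1-1-2-2 — obeys.
(f) ʔdvfŋ: profile 1-1-2-2-3 — obeys.
(g) bpsn: profile 1-1-2-3 — obeys.

a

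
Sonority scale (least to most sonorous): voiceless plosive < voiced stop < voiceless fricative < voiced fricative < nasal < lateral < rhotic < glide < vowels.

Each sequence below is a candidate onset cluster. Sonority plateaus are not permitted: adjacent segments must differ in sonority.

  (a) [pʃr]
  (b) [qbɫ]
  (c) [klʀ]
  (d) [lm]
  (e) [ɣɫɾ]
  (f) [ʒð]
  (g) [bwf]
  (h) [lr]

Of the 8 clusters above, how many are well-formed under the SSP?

5

(a) sonority 1-3-7: well-formed.
(b) sonority 1-2-6: well-formed.
(c) sonority 1-6-7: well-formed.
(d) sonority 6-5: ill-formed.
(e) sonority 4-6-7: well-formed.
(f) sonority 4-4: ill-formed.
(g) sonority 2-8-3: ill-formed.
(h) sonority 6-7: well-formed.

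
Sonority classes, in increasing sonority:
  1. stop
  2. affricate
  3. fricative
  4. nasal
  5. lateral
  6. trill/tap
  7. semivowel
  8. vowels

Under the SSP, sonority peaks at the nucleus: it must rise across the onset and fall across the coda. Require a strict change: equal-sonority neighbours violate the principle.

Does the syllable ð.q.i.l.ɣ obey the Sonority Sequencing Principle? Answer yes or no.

Onset: /ð/ is a fricative (sonority 3), /q/ is a stop (sonority 1); then the nucleus /i/ (sonority 8).
Onset profile 3-1-8 — does not strictly rise throughout.
Coda: /l/ is a lateral (sonority 5), /ɣ/ is a fricative (sonority 3).
Coda profile 8-5-3 — falls from the nucleus.

no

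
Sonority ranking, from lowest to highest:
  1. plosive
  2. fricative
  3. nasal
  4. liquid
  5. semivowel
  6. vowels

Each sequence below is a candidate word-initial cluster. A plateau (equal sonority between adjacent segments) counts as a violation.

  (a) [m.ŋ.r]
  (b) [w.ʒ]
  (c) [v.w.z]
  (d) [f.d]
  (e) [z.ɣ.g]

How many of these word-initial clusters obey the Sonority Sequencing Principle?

0

(a) sonority 3-3-4: ill-formed.
(b) sonority 5-2: ill-formed.
(c) sonority 2-5-2: ill-formed.
(d) sonority 2-1: ill-formed.
(e) sonority 2-2-1: ill-formed.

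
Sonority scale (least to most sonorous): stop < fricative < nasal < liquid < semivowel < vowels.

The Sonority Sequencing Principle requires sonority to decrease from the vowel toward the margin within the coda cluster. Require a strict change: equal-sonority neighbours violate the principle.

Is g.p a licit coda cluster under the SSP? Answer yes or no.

/g/ — stop, sonority 1.
/p/ — stop, sonority 1.
The profile is 1-1. Between /g/ (1) and /p/ (1) sonority does not fall, so the cluster violates the SSP.

no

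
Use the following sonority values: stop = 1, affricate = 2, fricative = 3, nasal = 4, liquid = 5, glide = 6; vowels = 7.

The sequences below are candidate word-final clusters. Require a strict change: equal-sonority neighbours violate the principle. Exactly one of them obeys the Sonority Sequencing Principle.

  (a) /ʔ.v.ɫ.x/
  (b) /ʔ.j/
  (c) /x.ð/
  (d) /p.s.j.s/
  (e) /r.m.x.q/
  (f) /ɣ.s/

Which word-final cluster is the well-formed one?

(a) sonority 1-3-5-3: ill-formed.
(b) sonority 1-6: ill-formed.
(c) sonority 3-3: ill-formed.
(d) sonority 1-3-6-3: ill-formed.
(e) sonority 5-4-3-1: well-formed.
(f) sonority 3-3: ill-formed.

e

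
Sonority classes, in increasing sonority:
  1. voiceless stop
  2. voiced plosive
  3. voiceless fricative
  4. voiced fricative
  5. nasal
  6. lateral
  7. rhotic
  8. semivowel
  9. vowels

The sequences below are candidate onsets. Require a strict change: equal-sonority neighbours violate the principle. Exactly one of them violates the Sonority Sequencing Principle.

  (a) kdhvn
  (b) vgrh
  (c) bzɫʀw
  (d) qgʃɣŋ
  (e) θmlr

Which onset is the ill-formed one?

(a) 1-2-3-4-5 → obeys
(b) 4-2-7-3 → violates
(c) 2-4-6-7-8 → obeys
(d) 1-2-3-4-5 → obeys
(e) 3-5-6-7 → obeys

b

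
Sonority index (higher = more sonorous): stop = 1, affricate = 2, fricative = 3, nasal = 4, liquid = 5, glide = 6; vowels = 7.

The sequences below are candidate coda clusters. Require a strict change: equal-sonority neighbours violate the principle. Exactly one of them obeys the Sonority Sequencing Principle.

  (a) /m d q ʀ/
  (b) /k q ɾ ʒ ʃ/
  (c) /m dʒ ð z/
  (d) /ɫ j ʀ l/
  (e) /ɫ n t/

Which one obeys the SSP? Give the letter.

e

(a) /m d q ʀ/: profile 4-1-1-5 — violates.
(b) /k q ɾ ʒ ʃ/: profile 1-1-5-3-3 — violates.
(c) /m dʒ ð z/: profile 4-2-3-3 — violates.
(d) /ɫ j ʀ l/: profile 5-6-5-5 — violates.
(e) /ɫ n t/: profile 5-4-1 — obeys.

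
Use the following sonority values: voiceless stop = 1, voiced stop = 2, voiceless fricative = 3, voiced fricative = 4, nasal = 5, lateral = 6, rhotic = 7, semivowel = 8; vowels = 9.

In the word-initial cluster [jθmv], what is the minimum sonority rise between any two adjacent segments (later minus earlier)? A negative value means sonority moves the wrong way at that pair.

/j/: semivowel = 8.
/θ/: voiceless fricative = 3.
/m/: nasal = 5.
/v/: voiced fricative = 4.
/j/→/θ/: change -5.
/θ/→/m/: change +2.
/m/→/v/: change -1.
Minimum = -5.

-5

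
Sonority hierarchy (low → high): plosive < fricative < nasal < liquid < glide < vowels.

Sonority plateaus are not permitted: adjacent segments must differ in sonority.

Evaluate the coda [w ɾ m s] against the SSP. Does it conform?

yes

/w/: glide = 5.
/ɾ/: liquid = 4.
/m/: nasal = 3.
/s/: fricative = 2.
The profile 5-4-3-2 strictly falls, so the coda satisfies the SSP.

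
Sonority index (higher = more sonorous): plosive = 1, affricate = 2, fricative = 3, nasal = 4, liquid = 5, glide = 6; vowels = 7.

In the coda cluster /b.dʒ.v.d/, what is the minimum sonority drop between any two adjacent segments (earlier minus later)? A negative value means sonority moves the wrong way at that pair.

/b/ — plosive, sonority 1.
/dʒ/ — affricate, sonority 2.
/v/ — fricative, sonority 3.
/d/ — plosive, sonority 1.
/b/→/dʒ/: change -1.
/dʒ/→/v/: change -1.
/v/→/d/: change +2.
Minimum = -1.

-1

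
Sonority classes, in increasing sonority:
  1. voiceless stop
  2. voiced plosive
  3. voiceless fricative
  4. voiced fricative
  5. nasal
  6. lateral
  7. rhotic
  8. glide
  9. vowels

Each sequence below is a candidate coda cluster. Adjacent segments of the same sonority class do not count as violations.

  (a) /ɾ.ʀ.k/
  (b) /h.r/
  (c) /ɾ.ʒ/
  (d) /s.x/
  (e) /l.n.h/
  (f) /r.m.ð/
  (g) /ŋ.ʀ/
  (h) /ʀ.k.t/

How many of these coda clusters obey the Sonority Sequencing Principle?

(a) sonority 7-7-1: well-formed.
(b) sonority 3-7: ill-formed.
(c) sonority 7-4: well-formed.
(d) sonority 3-3: well-formed.
(e) sonority 6-5-3: well-formed.
(f) sonority 7-5-4: well-formed.
(g) sonority 5-7: ill-formed.
(h) sonority 7-1-1: well-formed.

6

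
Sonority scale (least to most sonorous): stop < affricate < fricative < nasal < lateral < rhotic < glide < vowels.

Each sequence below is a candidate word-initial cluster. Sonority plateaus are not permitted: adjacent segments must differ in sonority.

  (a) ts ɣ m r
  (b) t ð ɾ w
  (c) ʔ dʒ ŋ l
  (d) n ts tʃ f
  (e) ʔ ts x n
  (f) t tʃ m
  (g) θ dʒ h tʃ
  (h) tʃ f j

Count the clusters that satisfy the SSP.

(a) 2-3-4-6 → obeys
(b) 1-3-6-7 → obeys
(c) 1-2-4-5 → obeys
(d) 4-2-2-3 → violates
(e) 1-2-3-4 → obeys
(f) 1-2-4 → obeys
(g) 3-2-3-2 → violates
(h) 2-3-7 → obeys

6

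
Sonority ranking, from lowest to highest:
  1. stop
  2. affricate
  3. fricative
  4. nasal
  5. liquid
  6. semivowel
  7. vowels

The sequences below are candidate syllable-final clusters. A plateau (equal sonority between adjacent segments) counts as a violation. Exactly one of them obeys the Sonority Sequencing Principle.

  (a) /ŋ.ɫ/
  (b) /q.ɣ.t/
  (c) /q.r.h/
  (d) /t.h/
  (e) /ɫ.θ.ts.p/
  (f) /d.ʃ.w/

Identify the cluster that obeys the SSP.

e

(a) 4-5 → violates
(b) 1-3-1 → violates
(c) 1-5-3 → violates
(d) 1-3 → violates
(e) 5-3-2-1 → obeys
(f) 1-3-6 → violates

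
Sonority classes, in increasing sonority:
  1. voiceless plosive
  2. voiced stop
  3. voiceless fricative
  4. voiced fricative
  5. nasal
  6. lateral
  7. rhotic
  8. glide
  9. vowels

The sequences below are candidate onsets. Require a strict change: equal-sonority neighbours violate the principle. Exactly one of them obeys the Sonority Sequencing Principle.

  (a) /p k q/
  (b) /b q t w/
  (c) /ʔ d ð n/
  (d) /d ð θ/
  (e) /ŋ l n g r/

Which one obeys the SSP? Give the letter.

(a) 1-1-1 → violates
(b) 2-1-1-8 → violates
(c) 1-2-4-5 → obeys
(d) 2-4-3 → violates
(e) 5-6-5-2-7 → violates

c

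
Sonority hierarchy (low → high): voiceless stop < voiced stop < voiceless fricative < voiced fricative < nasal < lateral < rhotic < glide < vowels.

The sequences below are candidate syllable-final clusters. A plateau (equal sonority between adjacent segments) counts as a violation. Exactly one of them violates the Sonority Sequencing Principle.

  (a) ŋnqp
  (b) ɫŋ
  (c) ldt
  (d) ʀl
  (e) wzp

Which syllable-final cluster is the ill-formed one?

(a) 5-5-1-1 → violates
(b) 6-5 → obeys
(c) 6-2-1 → obeys
(d) 7-6 → obeys
(e) 8-4-1 → obeys

a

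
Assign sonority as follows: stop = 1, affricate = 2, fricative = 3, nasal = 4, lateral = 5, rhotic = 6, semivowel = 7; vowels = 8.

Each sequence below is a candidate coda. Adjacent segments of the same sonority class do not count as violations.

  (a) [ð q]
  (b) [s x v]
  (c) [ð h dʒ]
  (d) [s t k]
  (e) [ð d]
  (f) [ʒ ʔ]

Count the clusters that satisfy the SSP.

(a) [ð q]: profile 3-1 — obeys.
(b) [s x v]: profile 3-3-3 — obeys.
(c) [ð h dʒ]: profile 3-3-2 — obeys.
(d) [s t k]: profile 3-1-1 — obeys.
(e) [ð d]: profile 3-1 — obeys.
(f) [ʒ ʔ]: profile 3-1 — obeys.

6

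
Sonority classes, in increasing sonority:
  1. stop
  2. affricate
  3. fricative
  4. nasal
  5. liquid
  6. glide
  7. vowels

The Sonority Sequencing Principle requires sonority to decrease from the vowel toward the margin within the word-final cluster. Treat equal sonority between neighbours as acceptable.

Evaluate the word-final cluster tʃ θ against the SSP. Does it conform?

/tʃ/: affricate = 2.
/θ/: fricative = 3.
The profile is 2-3. Between /tʃ/ (2) and /θ/ (3) sonority does not fall, so the cluster violates the SSP.

no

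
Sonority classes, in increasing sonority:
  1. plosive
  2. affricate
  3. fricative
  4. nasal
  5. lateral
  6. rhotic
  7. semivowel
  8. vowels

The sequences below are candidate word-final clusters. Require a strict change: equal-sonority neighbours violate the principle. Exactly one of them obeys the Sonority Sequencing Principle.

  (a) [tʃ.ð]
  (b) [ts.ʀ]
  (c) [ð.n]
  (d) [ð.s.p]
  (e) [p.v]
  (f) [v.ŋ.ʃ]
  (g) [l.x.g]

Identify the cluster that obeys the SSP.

g

(a) [tʃ.ð]: profile 2-3 — violates.
(b) [ts.ʀ]: profile 2-6 — violates.
(c) [ð.n]: profile 3-4 — violates.
(d) [ð.s.p]: profile 3-3-1 — violates.
(e) [p.v]: profile 1-3 — violates.
(f) [v.ŋ.ʃ]: profile 3-4-3 — violates.
(g) [l.x.g]: profile 5-3-1 — obeys.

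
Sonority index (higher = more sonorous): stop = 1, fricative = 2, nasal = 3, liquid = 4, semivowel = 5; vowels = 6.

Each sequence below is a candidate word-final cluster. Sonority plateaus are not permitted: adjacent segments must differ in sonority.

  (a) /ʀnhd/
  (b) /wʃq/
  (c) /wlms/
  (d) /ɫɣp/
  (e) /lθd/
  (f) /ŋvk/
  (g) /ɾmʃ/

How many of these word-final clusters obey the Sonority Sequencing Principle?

(a) sonority 4-3-2-1: well-formed.
(b) sonority 5-2-1: well-formed.
(c) sonority 5-4-3-2: well-formed.
(d) sonority 4-2-1: well-formed.
(e) sonority 4-2-1: well-formed.
(f) sonority 3-2-1: well-formed.
(g) sonority 4-3-2: well-formed.

7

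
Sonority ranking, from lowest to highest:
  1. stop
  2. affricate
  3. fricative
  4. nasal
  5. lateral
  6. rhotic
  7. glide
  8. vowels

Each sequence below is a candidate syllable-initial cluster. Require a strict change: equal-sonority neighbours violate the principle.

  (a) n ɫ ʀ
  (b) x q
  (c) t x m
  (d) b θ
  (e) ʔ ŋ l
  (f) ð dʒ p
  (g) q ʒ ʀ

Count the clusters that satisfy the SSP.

(a) 4-5-6 → obeys
(b) 3-1 → violates
(c) 1-3-4 → obeys
(d) 1-3 → obeys
(e) 1-4-5 → obeys
(f) 3-2-1 → violates
(g) 1-3-6 → obeys

5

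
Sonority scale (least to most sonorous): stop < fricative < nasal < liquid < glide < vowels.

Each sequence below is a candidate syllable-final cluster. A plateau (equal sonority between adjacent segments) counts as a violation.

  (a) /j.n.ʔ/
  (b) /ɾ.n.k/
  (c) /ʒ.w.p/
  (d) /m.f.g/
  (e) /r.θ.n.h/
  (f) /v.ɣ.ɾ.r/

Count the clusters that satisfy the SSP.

3

(a) sonority 5-3-1: well-formed.
(b) sonority 4-3-1: well-formed.
(c) sonority 2-5-1: ill-formed.
(d) sonority 3-2-1: well-formed.
(e) sonority 4-2-3-2: ill-formed.
(f) sonority 2-2-4-4: ill-formed.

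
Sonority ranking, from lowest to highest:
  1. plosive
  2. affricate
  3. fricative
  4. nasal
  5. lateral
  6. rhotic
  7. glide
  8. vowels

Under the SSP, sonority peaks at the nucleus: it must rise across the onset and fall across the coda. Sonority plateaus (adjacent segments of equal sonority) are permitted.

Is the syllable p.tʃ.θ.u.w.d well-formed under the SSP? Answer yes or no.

Onset: /p/ is a plosive (sonority 1), /tʃ/ is an affricate (sonority 2), /θ/ is a fricative (sonority 3); then the nucleus /u/ (sonority 8).
Onset profile 1-2-3-8 — rises to the nucleus.
Coda: /w/ is a glide (sonority 7), /d/ is a plosive (sonority 1).
Coda profile 8-7-1 — falls from the nucleus.

yes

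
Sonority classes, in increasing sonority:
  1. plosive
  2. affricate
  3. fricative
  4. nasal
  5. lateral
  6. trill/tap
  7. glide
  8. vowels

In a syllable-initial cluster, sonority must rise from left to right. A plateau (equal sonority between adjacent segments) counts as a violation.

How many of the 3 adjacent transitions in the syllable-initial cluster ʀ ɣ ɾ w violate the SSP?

/ʀ/ — trill/tap, sonority 6.
/ɣ/ — fricative, sonority 3.
/ɾ/ — trill/tap, sonority 6.
/w/ — glide, sonority 7.
/ʀ/→/ɣ/: 6→3 (does not rise) — violation.
/ɣ/→/ɾ/: 3→6 (rises) — ok.
/ɾ/→/w/: 6→7 (rises) — ok.

1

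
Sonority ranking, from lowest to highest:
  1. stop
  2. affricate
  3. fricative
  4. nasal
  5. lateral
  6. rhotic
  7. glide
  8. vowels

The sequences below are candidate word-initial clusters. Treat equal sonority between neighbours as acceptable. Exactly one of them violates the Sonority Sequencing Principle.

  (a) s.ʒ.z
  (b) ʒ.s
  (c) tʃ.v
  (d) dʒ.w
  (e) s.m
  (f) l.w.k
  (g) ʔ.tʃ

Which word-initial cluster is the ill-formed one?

(a) s.ʒ.z: profile 3-3-3 — obeys.
(b) ʒ.s: profile 3-3 — obeys.
(c) tʃ.v: profile 2-3 — obeys.
(d) dʒ.w: profile 2-7 — obeys.
(e) s.m: profile 3-4 — obeys.
(f) l.w.k: profile 5-7-1 — violates.
(g) ʔ.tʃ: profile 1-2 — obeys.

f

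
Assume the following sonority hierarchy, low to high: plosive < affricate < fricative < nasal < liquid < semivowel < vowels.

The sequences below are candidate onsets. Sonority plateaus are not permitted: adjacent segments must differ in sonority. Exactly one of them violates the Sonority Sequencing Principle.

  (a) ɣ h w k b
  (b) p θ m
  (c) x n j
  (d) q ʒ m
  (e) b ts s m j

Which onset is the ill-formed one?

a

(a) sonority 3-3-6-1-1: ill-formed.
(b) sonority 1-3-4: well-formed.
(c) sonority 3-4-6: well-formed.
(d) sonority 1-3-4: well-formed.
(e) sonority 1-2-3-4-6: well-formed.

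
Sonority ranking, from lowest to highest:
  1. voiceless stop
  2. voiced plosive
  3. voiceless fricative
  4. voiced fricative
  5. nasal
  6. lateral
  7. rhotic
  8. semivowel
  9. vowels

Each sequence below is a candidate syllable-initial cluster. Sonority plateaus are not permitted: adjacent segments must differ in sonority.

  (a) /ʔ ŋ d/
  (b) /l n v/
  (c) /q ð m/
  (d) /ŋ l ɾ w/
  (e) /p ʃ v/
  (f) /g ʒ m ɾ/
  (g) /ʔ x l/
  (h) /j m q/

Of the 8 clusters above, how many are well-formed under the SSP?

(a) 1-5-2 → violates
(b) 6-5-4 → violates
(c) 1-4-5 → obeys
(d) 5-6-7-8 → obeys
(e) 1-3-4 → obeys
(f) 2-4-5-7 → obeys
(g) 1-3-6 → obeys
(h) 8-5-1 → violates

5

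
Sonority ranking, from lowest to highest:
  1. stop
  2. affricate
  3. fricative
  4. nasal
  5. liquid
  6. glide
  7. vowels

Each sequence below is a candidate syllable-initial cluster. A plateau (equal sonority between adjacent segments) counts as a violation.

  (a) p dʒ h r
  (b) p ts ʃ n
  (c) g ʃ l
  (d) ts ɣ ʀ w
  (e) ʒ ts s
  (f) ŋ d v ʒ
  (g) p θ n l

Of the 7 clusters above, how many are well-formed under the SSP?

(a) sonority 1-2-3-5: well-formed.
(b) sonority 1-2-3-4: well-formed.
(c) sonority 1-3-5: well-formed.
(d) sonority 2-3-5-6: well-formed.
(e) sonority 3-2-3: ill-formed.
(f) sonority 4-1-3-3: ill-formed.
(g) sonority 1-3-4-5: well-formed.

5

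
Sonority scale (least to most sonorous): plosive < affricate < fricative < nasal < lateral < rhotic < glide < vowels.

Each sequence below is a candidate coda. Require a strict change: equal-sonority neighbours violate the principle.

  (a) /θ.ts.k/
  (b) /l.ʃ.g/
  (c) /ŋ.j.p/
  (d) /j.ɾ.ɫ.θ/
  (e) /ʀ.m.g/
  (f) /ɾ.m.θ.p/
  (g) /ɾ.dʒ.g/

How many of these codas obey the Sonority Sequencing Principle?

6

(a) /θ.ts.k/: profile 3-2-1 — obeys.
(b) /l.ʃ.g/: profile 5-3-1 — obeys.
(c) /ŋ.j.p/: profile 4-7-1 — violates.
(d) /j.ɾ.ɫ.θ/: profile 7-6-5-3 — obeys.
(e) /ʀ.m.g/: profile 6-4-1 — obeys.
(f) /ɾ.m.θ.p/: profile 6-4-3-1 — obeys.
(g) /ɾ.dʒ.g/: profile 6-2-1 — obeys.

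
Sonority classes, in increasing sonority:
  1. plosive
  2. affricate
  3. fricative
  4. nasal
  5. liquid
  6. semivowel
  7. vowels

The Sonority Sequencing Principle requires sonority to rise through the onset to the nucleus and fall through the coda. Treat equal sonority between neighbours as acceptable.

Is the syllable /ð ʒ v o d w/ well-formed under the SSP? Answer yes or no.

no

Onset: /ð/ is a fricative (sonority 3), /ʒ/ is a fricative (sonority 3), /v/ is a fricative (sonority 3); then the nucleus /o/ (sonority 7).
Onset profile 3-3-3-7 — rises to the nucleus.
Coda: /d/ is a plosive (sonority 1), /w/ is a semivowel (sonority 6).
Coda profile 7-1-6 — does not fall throughout.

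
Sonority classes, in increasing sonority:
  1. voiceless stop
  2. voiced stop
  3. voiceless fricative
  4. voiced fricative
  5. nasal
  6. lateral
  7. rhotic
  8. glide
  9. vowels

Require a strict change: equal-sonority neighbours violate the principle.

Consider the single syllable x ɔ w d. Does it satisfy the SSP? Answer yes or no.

Onset: /x/ is a voiceless fricative (sonority 3); then the nucleus /ɔ/ (sonority 9).
Onset profile 3-9 — rises to the nucleus.
Coda: /w/ is a glide (sonority 8), /d/ is a voiced stop (sonority 2).
Coda profile 9-8-2 — falls from the nucleus.

yes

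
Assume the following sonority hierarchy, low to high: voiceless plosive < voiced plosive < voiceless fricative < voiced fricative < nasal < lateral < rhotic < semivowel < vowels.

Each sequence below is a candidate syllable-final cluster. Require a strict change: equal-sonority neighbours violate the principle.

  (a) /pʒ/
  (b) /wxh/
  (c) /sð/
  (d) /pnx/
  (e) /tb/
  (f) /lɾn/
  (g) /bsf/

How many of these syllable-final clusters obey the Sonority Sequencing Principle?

(a) /pʒ/: profile 1-4 — violates.
(b) /wxh/: profile 8-3-3 — violates.
(c) /sð/: profile 3-4 — violates.
(d) /pnx/: profile 1-5-3 — violates.
(e) /tb/: profile 1-2 — violates.
(f) /lɾn/: profile 6-7-5 — violates.
(g) /bsf/: profile 2-3-3 — violates.

0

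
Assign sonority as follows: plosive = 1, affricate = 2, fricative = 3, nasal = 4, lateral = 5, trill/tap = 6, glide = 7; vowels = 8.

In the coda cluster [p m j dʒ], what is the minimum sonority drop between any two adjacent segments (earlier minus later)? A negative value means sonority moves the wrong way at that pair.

-3

/p/: plosive = 1.
/m/: nasal = 4.
/j/: glide = 7.
/dʒ/: affricate = 2.
/p/→/m/: change -3.
/m/→/j/: change -3.
/j/→/dʒ/: change +5.
Minimum = -3.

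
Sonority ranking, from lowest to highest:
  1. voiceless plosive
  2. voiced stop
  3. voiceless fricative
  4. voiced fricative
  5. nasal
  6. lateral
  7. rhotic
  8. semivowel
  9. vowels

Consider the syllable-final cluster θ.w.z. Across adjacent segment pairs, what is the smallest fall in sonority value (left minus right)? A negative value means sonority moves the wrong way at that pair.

/θ/ is a voiceless fricative (sonority 3).
/w/ is a semivowel (sonority 8).
/z/ is a voiced fricative (sonority 4).
/θ/→/w/: change -5.
/w/→/z/: change +4.
Minimum = -5.

-5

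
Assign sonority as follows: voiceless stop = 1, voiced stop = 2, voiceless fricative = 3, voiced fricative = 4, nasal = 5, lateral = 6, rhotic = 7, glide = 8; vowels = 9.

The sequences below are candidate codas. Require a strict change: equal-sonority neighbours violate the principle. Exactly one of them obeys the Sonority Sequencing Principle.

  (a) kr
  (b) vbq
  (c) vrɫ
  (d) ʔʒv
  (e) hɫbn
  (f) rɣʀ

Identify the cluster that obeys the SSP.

(a) sonority 1-7: ill-formed.
(b) sonority 4-2-1: well-formed.
(c) sonority 4-7-6: ill-formed.
(d) sonority 1-4-4: ill-formed.
(e) sonority 3-6-2-5: ill-formed.
(f) sonority 7-4-7: ill-formed.

b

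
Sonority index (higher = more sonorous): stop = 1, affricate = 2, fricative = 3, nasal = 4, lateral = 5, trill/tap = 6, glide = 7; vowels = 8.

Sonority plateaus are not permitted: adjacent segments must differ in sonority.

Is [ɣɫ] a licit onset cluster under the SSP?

yes

/ɣ/ is a fricative (sonority 3).
/ɫ/ is a lateral (sonority 5).
The profile 3-5 strictly rises, so the onset cluster satisfies the SSP.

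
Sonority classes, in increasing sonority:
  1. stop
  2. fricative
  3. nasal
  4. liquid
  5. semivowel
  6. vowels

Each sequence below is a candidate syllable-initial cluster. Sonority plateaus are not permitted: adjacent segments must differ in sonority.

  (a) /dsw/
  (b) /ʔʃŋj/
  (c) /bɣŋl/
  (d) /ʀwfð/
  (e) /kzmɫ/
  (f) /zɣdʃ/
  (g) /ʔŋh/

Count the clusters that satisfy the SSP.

4

(a) 1-2-5 → obeys
(b) 1-2-3-5 → obeys
(c) 1-2-3-4 → obeys
(d) 4-5-2-2 → violates
(e) 1-2-3-4 → obeys
(f) 2-2-1-2 → violates
(g) 1-3-2 → violates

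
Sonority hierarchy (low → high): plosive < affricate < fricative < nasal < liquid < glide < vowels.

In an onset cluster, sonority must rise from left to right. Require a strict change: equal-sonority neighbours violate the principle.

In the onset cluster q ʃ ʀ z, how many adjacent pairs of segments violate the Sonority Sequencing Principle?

1

/q/: plosive = 1.
/ʃ/: fricative = 3.
/ʀ/: liquid = 5.
/z/: fricative = 3.
/q/→/ʃ/: 1→3 (rises) — ok.
/ʃ/→/ʀ/: 3→5 (rises) — ok.
/ʀ/→/z/: 5→3 (does not rise) — violation.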